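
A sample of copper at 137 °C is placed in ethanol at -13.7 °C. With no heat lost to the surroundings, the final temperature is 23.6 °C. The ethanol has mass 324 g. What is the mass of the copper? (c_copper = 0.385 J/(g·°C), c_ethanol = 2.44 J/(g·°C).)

m ≈ 675 g

Heat lost by the copper = heat gained by the ethanol:
m×0.385×(137 − 23.6) = 324×2.44×(23.6 − (-13.7))
43.66 m = 29488  ⇒  m ≈ 675.4 g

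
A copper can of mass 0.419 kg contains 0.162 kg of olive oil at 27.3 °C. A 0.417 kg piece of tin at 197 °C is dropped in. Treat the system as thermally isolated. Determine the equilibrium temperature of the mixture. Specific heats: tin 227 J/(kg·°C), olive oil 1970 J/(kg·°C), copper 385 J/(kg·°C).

T_f ≈ 55.2 °C

Taking heat into each body as positive, Σ m c ΔT = 0:
0.417·227·(T − 197) + 0.162·1970·(T − 27.3) + 0.419·385·(T − 27.3) = 0
575.11 T = 31764
T = 31764/575.11 ≈ 55.23 °C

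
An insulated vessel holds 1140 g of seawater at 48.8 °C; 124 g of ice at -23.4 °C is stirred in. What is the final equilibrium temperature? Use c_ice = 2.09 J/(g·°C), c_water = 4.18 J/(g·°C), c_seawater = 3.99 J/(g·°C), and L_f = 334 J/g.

Heat gained plus heat lost sum to zero:
ice -23.4→0 °C: 124×2.09×23.4 = 6064.3
  fusion: m_ice L_f = 124×334 = 41416
  warm the meltwater: 518.32 T
  seawater cools: 1140×3.99×(T − 48.8) = 4548.6(T − 48.8)
5066.9 T = 221972 − 47480 = 174491
T ≈ 34.44 °C (positive, so assuming full melt was valid).

T_f ≈ 34.4 °C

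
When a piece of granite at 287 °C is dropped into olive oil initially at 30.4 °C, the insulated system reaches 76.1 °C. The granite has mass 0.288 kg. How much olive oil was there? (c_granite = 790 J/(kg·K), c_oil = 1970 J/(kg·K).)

|Q_granite| = |Q_oil|:
0.288·790·(287 − 76.1) = m·1970·(76.1 − 30.4)
90029 m = 47984  ⇒  m ≈ 0.533 kg

m ≈ 0.533 kg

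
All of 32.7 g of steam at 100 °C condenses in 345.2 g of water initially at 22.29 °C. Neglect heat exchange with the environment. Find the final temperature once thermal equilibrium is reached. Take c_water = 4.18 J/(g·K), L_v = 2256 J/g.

T_f ≈ 75.7 °C

Energy balance with sensible and latent terms:
condense steam: −32.7×2256 = −73771; condensate cools 100→T: 32.7×4.18×(T − 100) = 136.69(T − 100); original water: 1442.9(T − 22.29)
1579.6 T = 73771 + 13669 + 32163 = 119603
T ≈ 75.72 °C (< 100 °C, so full condensation is consistent).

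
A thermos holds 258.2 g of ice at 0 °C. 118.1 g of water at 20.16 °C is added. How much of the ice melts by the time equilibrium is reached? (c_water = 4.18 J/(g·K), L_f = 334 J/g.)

m_melted ≈ 29.8 g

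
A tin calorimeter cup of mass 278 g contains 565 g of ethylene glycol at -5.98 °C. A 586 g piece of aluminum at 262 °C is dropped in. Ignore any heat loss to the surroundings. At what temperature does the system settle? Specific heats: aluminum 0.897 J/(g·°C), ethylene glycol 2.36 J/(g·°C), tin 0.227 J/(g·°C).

Conservation of energy gives ΣQ = 0:
586×0.897×(T − 262) + 565×2.36×(T − (-5.98)) + 278×0.227×(T − (-5.98)) = 0
(525.64 + 1333.4 + 63.11) T = 525.64×262 + 1333.4×(-5.98) + 63.11×(-5.98)
T ≈ 67.30 °C

T_f ≈ 67.3 °C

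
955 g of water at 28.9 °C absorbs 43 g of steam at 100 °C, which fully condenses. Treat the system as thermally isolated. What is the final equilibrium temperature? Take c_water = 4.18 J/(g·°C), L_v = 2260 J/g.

T_f ≈ 55.3 °C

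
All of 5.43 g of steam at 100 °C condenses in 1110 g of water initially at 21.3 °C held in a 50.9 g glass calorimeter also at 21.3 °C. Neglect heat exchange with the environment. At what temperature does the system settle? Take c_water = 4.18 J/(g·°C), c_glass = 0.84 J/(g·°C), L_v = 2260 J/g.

T_f ≈ 24.3 °C

Net heat exchanged in the isolated system is zero:
latent heat released on condensation: 5.43×2260 = 12272
  condensed water 100 °C→T: 22.7(T − 100)
  water warms: 1110×4.18×(T − 21.3) = 4639.8(T − 21.3)
  cup: 42.76(T − 21.3)
4705.3 T = 12272 + 2269.7 + 99738 = 114280
T ≈ 24.29 °C — below 100 °C, confirming all the steam condensed.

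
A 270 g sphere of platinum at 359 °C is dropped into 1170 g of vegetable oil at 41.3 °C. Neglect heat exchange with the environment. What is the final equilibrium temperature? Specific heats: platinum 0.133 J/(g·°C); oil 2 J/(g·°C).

T_f ≈ 46.1 °C

Heat lost by the platinum equals heat gained by the oil:
270*0.133*(359 − T) = 1170*2*(T − 41.3)
35.91(359 − T) = 2340(T − 41.3)
2375.9 T = 109534  ⇒  T ≈ 46.10 °C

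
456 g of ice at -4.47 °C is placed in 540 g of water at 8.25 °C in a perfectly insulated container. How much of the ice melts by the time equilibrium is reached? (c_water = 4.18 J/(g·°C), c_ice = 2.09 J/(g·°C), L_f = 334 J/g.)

m_melted ≈ 43 g

Heat available from the water dropping to 0 °C: 540·4.18·8.25 = 18622 J.
Warming the ice to 0 °C takes 456·2.09·4.47 = 4260.1 J, leaving 14362 J for melting.
Melting all 456 g of ice would need 456·334 = 152304 J.
14362 J < 152304 J, so only part of the ice melts and the system sits at 0 °C.
Mass melted = 14362/334 ≈ 43 g.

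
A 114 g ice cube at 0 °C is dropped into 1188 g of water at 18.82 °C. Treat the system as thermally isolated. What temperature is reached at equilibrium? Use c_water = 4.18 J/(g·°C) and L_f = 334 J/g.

T_f ≈ 10.2 °C

Sum of m c ΔT and latent-heat terms is zero:
latent heat to melt: 114×334 = 38076
  warm the meltwater: 476.52 T
  water cools: 1188×4.18×(T − 18.82) = 4965.8(T − 18.82)
5442.4 T = 93457 − 38076 = 55381
T ≈ 10.18 °C (positive, so assuming full melt was valid).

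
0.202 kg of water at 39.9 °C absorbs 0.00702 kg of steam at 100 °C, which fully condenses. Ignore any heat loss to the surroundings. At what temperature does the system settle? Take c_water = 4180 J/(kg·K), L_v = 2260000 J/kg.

T_f ≈ 60.1 °C

Sum of m c ΔT and latent-heat terms is zero:
steam→water at 100 °C releases m L_v = 0.00702×2260000 = 15865
  condensate cools 100→T: 0.00702×4180×(T − 100) = 29.34(T − 100)
  original water: 844.36(T − 39.9)
873.7 T = 15865 + 2934.4 + 33690 = 52490
T ≈ 60.08 °C — below 100 °C, confirming all the steam condensed.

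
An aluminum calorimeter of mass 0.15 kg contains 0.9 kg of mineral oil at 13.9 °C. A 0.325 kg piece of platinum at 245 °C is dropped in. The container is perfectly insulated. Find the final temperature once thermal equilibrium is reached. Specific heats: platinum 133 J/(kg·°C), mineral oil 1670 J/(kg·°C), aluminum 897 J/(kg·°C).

T_f ≈ 19.8 °C

Taking heat into each body as positive, Σ m c ΔT = 0:
0.325*133*(T − 245) + 0.9*1670*(T − 13.9) + 0.15*897*(T − 13.9) = 0
43.23(T − 245) + 1503(T − 13.9) + 134.55(T − 13.9) = 0
(43.23 + 1503 + 134.55) T = 43.23*245 + 1503*13.9 + 134.55*13.9
T = 33352 / 1680.8 = 19.8 °C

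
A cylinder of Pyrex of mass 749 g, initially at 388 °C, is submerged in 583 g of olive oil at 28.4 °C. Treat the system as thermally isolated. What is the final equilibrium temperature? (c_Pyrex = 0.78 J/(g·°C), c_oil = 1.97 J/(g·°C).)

T_f ≈ 149.6 °C

Heat gained plus heat lost sum to zero:
749·0.78·(T − 388) + 583·1.97·(T − 28.4) = 0
584.22(T − 388) + 1148.5(T − 28.4) = 0
1732.7 T = 259295
T ≈ 149.65 °C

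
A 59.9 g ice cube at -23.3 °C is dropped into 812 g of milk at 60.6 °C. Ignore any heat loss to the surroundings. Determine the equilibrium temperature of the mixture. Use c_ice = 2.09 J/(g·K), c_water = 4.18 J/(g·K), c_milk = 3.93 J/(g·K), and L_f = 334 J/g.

T_f ≈ 49.5 °C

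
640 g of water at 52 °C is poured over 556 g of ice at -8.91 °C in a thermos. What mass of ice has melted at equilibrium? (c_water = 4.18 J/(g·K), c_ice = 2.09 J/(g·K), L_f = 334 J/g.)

Heat available from the water dropping to 0 °C: 640×4.18×52 = 139110 J.
Of that, 556×2.09×8.91 = 10354 J goes to bring the ice to 0 °C, leaving 128757 J.
Fully melting the ice requires m_ice L_f = 556×334 = 185704 J.
128757 J < 185704 J, so only part of the ice melts and the system sits at 0 °C.
m_melt = 128757 / L_f = 385.5 g.

m_melted ≈ 385 g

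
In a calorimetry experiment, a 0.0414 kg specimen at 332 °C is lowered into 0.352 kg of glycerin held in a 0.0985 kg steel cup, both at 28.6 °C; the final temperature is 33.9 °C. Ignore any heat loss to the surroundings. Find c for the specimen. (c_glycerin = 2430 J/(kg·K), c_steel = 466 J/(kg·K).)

Heat gained plus heat lost sum to zero:
0.0414×c×(33.9 − 332) + 0.352×2430×(33.9 − 28.6) + 0.0985×466×(33.9 − 28.6) = 0
-12.34 c = -4776.7
c = -4776.7/-12.34 ≈ 387 J/(kg·K)

c ≈ 387 J/(kg·K)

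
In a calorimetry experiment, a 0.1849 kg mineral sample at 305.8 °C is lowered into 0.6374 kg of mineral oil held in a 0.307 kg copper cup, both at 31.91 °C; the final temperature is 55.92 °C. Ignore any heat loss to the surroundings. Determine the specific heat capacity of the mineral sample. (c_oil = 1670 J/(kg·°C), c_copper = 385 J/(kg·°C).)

Heat gained plus heat lost sum to zero:
0.1849·c·(55.92 − 305.8) + 0.6374·1670·(55.92 − 31.91) + 0.307·385·(55.92 − 31.91) = 0
-46.2 c = -28395
c = -28395/-46.2 ≈ 614.6 J/(kg·°C)

c ≈ 615 J/(kg·°C)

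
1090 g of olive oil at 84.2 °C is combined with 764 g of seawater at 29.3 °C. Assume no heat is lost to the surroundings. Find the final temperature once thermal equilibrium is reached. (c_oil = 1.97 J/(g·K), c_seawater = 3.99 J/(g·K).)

Net heat exchanged in the isolated system is zero:
1090×1.97×(T − 84.2) + 764×3.99×(T − 29.3) = 0
2147.3(T − 84.2) + 3048.4(T − 29.3) = 0
5195.7 T = 270120
T = 270120/5195.7 ≈ 51.99 °C

T_f ≈ 52.0 °C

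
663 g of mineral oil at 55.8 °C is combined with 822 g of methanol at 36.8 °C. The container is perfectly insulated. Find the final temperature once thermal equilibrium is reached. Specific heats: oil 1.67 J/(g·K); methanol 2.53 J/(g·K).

T_f ≈ 43.4 °C

Conservation of energy gives ΣQ = 0:
663×1.67×(T − 55.8) + 822×2.53×(T − 36.8) = 0
1107.2(T − 55.8) + 2079.7(T − 36.8) = 0
3186.9 T = 138314
T = 138314 / 3186.9 = 43.4 °C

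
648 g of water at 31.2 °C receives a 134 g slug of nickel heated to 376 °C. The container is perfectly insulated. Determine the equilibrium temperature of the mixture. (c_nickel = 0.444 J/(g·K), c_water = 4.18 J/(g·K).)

Heat gained plus heat lost sum to zero:
134*0.444*(T − 376) + 648*4.18*(T − 31.2) = 0
59.5(T − 376) + 2708.6(T − 31.2) = 0
(59.5 + 2708.6) T = 59.5*376 + 2708.6*31.2
T ≈ 38.61 °C

T_f ≈ 38.6 °C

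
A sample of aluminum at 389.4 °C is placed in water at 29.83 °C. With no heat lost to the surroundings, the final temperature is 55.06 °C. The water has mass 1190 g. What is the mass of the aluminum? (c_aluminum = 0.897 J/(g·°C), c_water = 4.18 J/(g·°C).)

Heat lost by the aluminum = heat gained by the water:
m×0.897×(389.4 − 55.06) = 1190×4.18×(55.06 − 29.83)
299.9 m = 125499  ⇒  m ≈ 418.5 g

m ≈ 418 g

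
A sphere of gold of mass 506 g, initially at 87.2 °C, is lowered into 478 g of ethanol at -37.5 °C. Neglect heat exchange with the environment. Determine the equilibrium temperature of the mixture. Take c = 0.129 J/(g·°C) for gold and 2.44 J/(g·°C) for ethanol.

T_f ≈ -30.9 °C

Energy conservation, ΣQ = 0:
506·0.129·(T − 87.2) + 478·2.44·(T − (-37.5)) = 0
65.27(T − 87.2) + 1166.3(T − (-37.5)) = 0
1231.6 T = -38045
T = -38045/1231.6 ≈ -30.89 °C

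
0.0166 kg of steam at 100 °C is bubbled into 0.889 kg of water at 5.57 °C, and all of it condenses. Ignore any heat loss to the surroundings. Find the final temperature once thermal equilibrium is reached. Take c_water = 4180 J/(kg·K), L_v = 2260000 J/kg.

Net heat exchanged in the isolated system is zero:
condense steam: −0.0166·2260000 = −37516; condensed water 100 °C→T: 69.39(T − 100); water warms: 0.889·4180·(T − 5.57) = 3716(T − 5.57)
3785.4 T = 37516 + 6938.8 + 20698 = 65153
T ≈ 17.21 °C (< 100 °C, so full condensation is consistent).

T_f ≈ 17.2 °C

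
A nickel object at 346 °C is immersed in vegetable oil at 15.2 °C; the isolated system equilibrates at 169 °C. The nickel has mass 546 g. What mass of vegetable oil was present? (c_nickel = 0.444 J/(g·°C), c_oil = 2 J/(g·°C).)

m ≈ 139 g

Net heat exchanged in the isolated system is zero:
546·0.444·(169 − 346) + m·2·(169 − 15.2) = 0
307.6 m = 42909
m = 42909/307.6 ≈ 139.5 g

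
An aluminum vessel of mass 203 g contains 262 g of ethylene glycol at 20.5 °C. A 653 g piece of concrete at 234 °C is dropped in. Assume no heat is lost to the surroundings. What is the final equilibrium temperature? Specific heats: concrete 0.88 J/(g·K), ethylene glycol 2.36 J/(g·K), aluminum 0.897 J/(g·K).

T_f ≈ 109.7 °C

With ΣQ=0 the equilibrium temperature is the m·c-weighted mean:
T_f = (574.64×234 + 618.32×20.5 + 182.09×20.5) / (574.64 + 618.32 + 182.09)
    = 150874 / 1375.1 ≈ 109.72 °C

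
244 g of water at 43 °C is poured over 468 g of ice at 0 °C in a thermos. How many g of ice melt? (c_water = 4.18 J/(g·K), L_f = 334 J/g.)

m_melted ≈ 131 g

Water can give up m c ΔT = 244×4.18×43 = 43857 J before reaching 0 °C.
Melting all 468 g of ice would need 468×334 = 156312 J.
43857 J < 156312 J, so only part of the ice melts and the system sits at 0 °C.
m_melt = 43857 / L_f = 131.3 g.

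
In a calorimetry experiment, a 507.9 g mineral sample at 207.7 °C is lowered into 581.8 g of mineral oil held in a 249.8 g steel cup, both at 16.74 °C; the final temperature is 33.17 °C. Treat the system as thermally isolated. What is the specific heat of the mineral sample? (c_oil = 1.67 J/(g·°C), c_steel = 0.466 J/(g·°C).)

Net heat exchanged in the isolated system is zero:
507.9·c·(33.17 − 207.7) + 581.8·1.67·(33.17 − 16.74) + 249.8·0.466·(33.17 − 16.74) = 0
-88644 c = -17876
c = -17876/-88644 ≈ 0.2017 J/(g·°C)

c ≈ 0.202 J/(g·°C)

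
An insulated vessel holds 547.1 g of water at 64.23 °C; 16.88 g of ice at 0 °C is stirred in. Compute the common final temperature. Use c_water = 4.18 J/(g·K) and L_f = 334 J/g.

Sum of m c ΔT and latent-heat terms is zero:
melt ice: 16.88·334 = 5637.9
  meltwater 0→T: 16.88·4.18·T = 70.56 T
  water cools: 547.1·4.18·(T − 64.23) = 2286.9(T − 64.23)
2357.4 T = 146886 − 5637.9 = 141248
T ≈ 59.92 °C — above 0 °C, consistent with complete melting.

T_f ≈ 59.9 °C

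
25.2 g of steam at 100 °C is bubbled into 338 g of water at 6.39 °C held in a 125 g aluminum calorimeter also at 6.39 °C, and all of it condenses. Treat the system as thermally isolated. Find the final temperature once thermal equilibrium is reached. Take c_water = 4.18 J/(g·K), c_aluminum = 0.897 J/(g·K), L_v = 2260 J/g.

T_f ≈ 47.4 °C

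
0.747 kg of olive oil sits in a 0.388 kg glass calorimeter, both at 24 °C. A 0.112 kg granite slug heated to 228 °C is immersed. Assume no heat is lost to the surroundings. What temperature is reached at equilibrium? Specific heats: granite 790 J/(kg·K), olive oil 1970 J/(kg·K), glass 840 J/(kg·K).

T_f ≈ 33.6 °C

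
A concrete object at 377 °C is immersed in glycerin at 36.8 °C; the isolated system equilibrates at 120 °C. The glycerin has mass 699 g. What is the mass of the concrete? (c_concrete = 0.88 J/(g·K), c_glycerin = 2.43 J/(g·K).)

m ≈ 625 g

Heat lost by the concrete = heat gained by the glycerin:
m×0.88×(377 − 120) = 699×2.43×(120 − 36.8)
226.16 m = 141321  ⇒  m ≈ 624.9 g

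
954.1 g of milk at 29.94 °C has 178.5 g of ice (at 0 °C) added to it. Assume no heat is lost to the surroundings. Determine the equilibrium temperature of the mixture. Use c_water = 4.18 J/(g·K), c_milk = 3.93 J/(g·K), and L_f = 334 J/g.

T_f ≈ 11.7 °C

Energy balance with sensible and latent terms:
fusion: m_ice L_f = 178.5×334 = 59619; warm the meltwater: 746.13 T; milk: 3749.6(T − 29.94)
4495.7 T = 112263 − 59619 = 52644
T ≈ 11.71 °C (positive, so assuming full melt was valid).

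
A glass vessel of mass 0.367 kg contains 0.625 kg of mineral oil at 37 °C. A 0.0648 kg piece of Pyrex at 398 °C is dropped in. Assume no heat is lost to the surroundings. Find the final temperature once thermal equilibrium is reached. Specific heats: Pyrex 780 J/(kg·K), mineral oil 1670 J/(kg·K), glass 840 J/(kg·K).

Energy conservation, ΣQ = 0:
0.0648*780*(T − 398) + 0.625*1670*(T − 37) + 0.367*840*(T − 37) = 0
50.54(T − 398) + 1043.8(T − 37) + 308.28(T − 37) = 0
(50.54 + 1043.8 + 308.28) T = 50.54*398 + 1043.8*37 + 308.28*37
T ≈ 50.01 °C

T_f ≈ 50.0 °C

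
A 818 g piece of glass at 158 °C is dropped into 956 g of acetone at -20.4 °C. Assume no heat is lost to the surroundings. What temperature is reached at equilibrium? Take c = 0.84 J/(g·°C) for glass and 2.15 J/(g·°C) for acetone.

With ΣQ=0 the equilibrium temperature is the m·c-weighted mean:
T_f = (687.12·158 + 2055.4·(-20.4)) / (687.12 + 2055.4)
    = 66635 / 2742.5 ≈ 24.30 °C

T_f ≈ 24.3 °C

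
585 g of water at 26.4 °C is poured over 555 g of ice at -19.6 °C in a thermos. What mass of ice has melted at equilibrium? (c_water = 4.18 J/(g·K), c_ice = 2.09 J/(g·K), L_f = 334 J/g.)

m_melted ≈ 125 g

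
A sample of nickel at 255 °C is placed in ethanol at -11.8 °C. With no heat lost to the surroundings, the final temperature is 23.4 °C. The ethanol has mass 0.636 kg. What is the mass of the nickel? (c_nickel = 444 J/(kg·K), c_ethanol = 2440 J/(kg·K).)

|Q_nickel| = |Q_ethanol|:
m×444×(255 − 23.4) = 0.636×2440×(23.4 − (-11.8))
102830 m = 54625  ⇒  m ≈ 0.5312 kg

m ≈ 0.531 kg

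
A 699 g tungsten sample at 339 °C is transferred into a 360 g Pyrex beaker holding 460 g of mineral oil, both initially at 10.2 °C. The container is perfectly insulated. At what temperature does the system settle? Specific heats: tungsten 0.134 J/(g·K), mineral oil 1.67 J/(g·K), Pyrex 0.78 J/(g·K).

T_f ≈ 37.2 °C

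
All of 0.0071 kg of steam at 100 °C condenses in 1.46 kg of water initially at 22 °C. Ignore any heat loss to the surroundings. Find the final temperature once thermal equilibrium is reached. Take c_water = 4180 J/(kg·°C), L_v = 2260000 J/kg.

T_f ≈ 25.0 °C

Net heat exchanged in the isolated system is zero:
condense steam: −0.0071×2260000 = −16046; condensate cools 100→T: 0.0071×4180×(T − 100) = 29.68(T − 100); original water: 6102.8(T − 22)
6132.5 T = 16046 + 2967.8 + 134262 = 153275
T ≈ 24.99 °C, under the boiling point, so the assumption holds.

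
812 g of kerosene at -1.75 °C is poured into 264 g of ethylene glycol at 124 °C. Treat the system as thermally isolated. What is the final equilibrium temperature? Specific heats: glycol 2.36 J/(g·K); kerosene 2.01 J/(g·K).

T_f ≈ 33.0 °C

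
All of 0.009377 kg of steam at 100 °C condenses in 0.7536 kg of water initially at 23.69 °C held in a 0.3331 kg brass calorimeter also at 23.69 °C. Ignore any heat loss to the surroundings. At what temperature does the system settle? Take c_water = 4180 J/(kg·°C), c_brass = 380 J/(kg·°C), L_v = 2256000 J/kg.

T_f ≈ 31.0 °C

Energy conservation, ΣQ = 0:
steam→water at 100 °C releases m L_v = 0.009377×2256000 = 21155; condensed water 100 °C→T: 39.2(T − 100); original water: 3150(T − 23.69); cup: 126.58(T − 23.69)
3315.8 T = 21155 + 3919.6 + 77623 = 102697
T ≈ 30.97 °C — below 100 °C, confirming all the steam condensed.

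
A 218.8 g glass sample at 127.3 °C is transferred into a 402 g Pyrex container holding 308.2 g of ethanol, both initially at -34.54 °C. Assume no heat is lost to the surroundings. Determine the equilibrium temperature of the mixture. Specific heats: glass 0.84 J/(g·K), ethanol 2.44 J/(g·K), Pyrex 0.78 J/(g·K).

T_f ≈ -10.7 °C

T_f is the heat-capacity-weighted average of the initial temperatures:
T_f = (183.79·127.3 + 752.01·(-34.54) + 313.56·(-34.54)) / (183.79 + 752.01 + 313.56)
    = -13408 / 1249.4 ≈ -10.73 °C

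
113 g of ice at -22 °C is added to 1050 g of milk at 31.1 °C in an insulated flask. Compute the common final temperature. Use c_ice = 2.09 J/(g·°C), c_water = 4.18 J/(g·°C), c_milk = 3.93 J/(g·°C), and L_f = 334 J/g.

Energy conservation, ΣQ = 0:
ice -22→0 °C: 113×2.09×22 = 5195.7; fusion: m_ice L_f = 113×334 = 37742; meltwater 0→T: 113×4.18×T = 472.34 T; milk cools: 1050×3.93×(T − 31.1) = 4126.5(T − 31.1)
4598.8 T = 128334 − 42938 = 85396
T ≈ 18.57 °C — above 0 °C, consistent with complete melting.

T_f ≈ 18.6 °C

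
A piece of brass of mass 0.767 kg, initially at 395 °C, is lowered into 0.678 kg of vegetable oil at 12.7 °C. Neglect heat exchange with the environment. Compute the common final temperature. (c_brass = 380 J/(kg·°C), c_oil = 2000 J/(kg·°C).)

Setting the total heat transfer to zero:
0.767×380×(T − 395) + 0.678×2000×(T − 12.7) = 0
291.46(T − 395) + 1356(T − 12.7) = 0
1647.5 T = 132348
T = 132348 / 1647.5 = 80.3 °C

T_f ≈ 80.3 °C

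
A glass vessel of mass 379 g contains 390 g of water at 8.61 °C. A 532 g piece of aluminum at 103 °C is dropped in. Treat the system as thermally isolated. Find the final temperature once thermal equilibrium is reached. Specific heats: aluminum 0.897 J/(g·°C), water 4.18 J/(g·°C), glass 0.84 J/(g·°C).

T_f ≈ 27.2 °C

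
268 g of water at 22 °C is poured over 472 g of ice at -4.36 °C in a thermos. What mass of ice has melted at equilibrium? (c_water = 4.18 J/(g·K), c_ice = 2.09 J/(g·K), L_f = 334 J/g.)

m_melted ≈ 60.9 g

Cooling the water to 0 °C releases 268×4.18×22 = 24645 J.
Warming the ice to 0 °C takes 472×2.09×4.36 = 4301.1 J, leaving 20344 J for melting.
To melt every bit of ice: 472×334 = 157648 J.
20344 J < 157648 J, so only part of the ice melts and the system sits at 0 °C.
Mass melted = 20344/334 ≈ 60.91 g.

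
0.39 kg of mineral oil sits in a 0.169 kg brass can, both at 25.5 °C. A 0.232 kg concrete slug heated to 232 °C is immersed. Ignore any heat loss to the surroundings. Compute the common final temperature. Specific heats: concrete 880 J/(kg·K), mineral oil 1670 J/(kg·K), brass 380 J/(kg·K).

T_f ≈ 71.3 °C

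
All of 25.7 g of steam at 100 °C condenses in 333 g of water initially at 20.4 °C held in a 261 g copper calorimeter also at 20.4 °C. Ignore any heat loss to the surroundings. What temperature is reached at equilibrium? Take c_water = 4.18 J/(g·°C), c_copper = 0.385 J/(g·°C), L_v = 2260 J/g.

T_f ≈ 62.0 °C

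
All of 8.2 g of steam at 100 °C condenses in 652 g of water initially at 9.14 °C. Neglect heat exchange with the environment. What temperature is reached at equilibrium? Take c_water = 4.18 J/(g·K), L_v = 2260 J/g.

T_f ≈ 17.0 °C

Taking heat into each body as positive, Σ m c ΔT = 0:
latent heat released on condensation: 8.2·2260 = 18532; condensed water 100 °C→T: 34.28(T − 100); original water: 2725.4(T − 9.14)
2759.6 T = 18532 + 3427.6 + 24910 = 46869
T ≈ 16.98 °C — below 100 °C, confirming all the steam condensed.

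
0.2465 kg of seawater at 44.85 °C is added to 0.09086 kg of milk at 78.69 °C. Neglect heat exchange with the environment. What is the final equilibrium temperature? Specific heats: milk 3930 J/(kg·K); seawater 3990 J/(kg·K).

T_f ≈ 53.9 °C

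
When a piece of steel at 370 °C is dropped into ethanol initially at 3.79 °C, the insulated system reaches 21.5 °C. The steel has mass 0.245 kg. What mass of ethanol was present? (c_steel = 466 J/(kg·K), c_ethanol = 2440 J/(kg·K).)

m ≈ 0.921 kg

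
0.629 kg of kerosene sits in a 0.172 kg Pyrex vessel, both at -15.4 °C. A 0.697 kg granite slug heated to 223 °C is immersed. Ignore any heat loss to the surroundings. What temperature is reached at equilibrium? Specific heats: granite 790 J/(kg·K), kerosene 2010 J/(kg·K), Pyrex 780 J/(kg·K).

T_f ≈ 51.9 °C

Taking heat into each body as positive, Σ m c ΔT = 0:
0.697×790×(T − 223) + 0.629×2010×(T − (-15.4)) + 0.172×780×(T − (-15.4)) = 0
1949.1 T = 101254
T = 101254/1949.1 ≈ 51.95 °C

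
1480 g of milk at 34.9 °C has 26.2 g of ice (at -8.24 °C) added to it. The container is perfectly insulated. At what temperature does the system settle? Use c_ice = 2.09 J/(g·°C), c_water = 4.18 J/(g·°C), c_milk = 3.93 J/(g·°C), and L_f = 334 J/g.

Energy balance with sensible and latent terms:
ice -8.24→0 °C: 26.2×2.09×8.24 = 451.21; melt ice: 26.2×334 = 8750.8; meltwater 0→T: 26.2×4.18×T = 109.52 T; milk cools: 1480×3.93×(T − 34.9) = 5816.4(T − 34.9)
5925.9 T = 202992 − 9202 = 193790
T ≈ 32.70 °C. Since T > 0 °C, the all-ice-melts assumption holds.

T_f ≈ 32.7 °C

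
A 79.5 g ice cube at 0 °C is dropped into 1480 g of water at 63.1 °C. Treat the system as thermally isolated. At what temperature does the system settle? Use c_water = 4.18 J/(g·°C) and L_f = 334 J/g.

Let T be the final temperature. ΣQ_i = 0:
melt ice: 79.5×334 = 26553; meltwater 0→T: 79.5×4.18×T = 332.31 T; water: 6186.4(T − 63.1)
6518.7 T = 390362 − 26553 = 363809
T ≈ 55.81 °C. Since T > 0 °C, the all-ice-melts assumption holds.

T_f ≈ 55.8 °C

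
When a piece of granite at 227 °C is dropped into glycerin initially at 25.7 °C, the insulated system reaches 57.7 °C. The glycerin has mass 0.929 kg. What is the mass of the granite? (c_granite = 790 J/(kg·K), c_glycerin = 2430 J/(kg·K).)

m ≈ 0.54 kg

Heat lost by the granite = heat gained by the glycerin:
m·790·(227 − 57.7) = 0.929·2430·(57.7 − 25.7)
133747 m = 72239  ⇒  m ≈ 0.5401 kg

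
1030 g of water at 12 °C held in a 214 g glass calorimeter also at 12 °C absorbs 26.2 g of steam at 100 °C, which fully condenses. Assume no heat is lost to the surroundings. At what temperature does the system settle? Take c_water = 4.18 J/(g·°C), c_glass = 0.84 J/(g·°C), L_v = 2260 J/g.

Taking heat into each body as positive, Σ m c ΔT = 0:
steam→water at 100 °C releases m L_v = 26.2·2260 = 59212; condensate cools 100→T: 26.2·4.18·(T − 100) = 109.52(T − 100); original water: 4305.4(T − 12); cup: 179.76(T − 12)
4594.7 T = 59212 + 10952 + 53822 = 123986
T ≈ 26.98 °C (< 100 °C, so full condensation is consistent).

T_f ≈ 27.0 °C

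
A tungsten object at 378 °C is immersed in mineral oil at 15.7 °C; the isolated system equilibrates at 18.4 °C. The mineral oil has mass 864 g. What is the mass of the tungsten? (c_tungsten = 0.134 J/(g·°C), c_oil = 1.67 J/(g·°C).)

Let T be the final temperature. ΣQ_i = 0:
m×0.134×(18.4 − 378) + 864×1.67×(18.4 − 15.7) = 0
-48.19 m = -3895.8
m = -3895.8/-48.19 ≈ 80.85 g

m ≈ 80.8 g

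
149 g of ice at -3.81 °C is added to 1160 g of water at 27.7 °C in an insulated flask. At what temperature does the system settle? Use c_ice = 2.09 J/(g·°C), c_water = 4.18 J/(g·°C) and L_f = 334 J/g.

Conservation of energy gives ΣQ = 0:
warm ice to 0 °C: 149×2.09×(0 − (-3.81)) = 1186.5; melt ice: 149×334 = 49766; warm the meltwater: 622.82 T; water: 4848.8(T − 27.7)
5471.6 T = 134312 − 50952 = 83359
T ≈ 15.23 °C. Since T > 0 °C, the all-ice-melts assumption holds.

T_f ≈ 15.2 °C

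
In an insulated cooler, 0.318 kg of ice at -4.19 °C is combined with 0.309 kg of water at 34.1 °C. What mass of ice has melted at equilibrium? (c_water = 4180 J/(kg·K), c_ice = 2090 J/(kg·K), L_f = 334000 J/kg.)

Cooling the water to 0 °C releases 0.309×4180×34.1 = 44044 J.
Warming the ice to 0 °C takes 0.318×2090×4.19 = 2784.8 J, leaving 41259 J for melting.
To melt every bit of ice: 0.318×334000 = 106212 J.
That's not enough to melt it all — equilibrium is at 0 °C with ice remaining.
Mass melted = 41259/334000 ≈ 0.1235 kg.

m_melted ≈ 0.124 kg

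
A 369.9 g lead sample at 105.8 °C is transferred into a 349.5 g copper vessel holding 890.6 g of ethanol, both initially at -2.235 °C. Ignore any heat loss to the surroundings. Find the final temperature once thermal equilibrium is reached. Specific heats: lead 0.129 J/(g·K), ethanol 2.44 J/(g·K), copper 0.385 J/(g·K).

Heat gained plus heat lost sum to zero:
369.9·0.129·(T − 105.8) + 890.6·2.44·(T − (-2.235)) + 349.5·0.385·(T − (-2.235)) = 0
47.72(T − 105.8) + 2173.1(T − (-2.235)) + 134.56(T − (-2.235)) = 0
(47.72 + 2173.1 + 134.56) T = 47.72·105.8 + 2173.1·(-2.235) + 134.56·(-2.235)
T = -109.06 / 2355.3 = -0.0463 °C

T_f ≈ -0.0 °C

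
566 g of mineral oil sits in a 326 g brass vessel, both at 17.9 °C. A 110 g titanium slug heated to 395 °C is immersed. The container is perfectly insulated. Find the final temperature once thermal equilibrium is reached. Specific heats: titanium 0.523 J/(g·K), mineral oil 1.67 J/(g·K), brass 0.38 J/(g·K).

Setting the total heat transfer to zero:
110*0.523*(T − 395) + 566*1.67*(T − 17.9) + 326*0.38*(T − 17.9) = 0
(57.53 + 945.22 + 123.88) T = 57.53*395 + 945.22*17.9 + 123.88*17.9
T = 41861/1126.6 ≈ 37.16 °C

T_f ≈ 37.2 °C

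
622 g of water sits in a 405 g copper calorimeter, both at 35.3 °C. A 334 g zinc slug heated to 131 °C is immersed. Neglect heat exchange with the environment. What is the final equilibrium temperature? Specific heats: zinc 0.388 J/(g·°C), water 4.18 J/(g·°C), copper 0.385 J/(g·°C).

Conservation of energy gives ΣQ = 0:
334×0.388×(T − 131) + 622×4.18×(T − 35.3) + 405×0.385×(T − 35.3) = 0
2885.5 T = 114259
T ≈ 39.60 °C

T_f ≈ 39.6 °C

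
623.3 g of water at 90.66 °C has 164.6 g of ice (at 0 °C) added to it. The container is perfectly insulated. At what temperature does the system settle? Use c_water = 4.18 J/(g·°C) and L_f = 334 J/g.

Energy balance with sensible and latent terms:
fusion: m_ice L_f = 164.6·334 = 54976
  meltwater 0→T: 164.6·4.18·T = 688.03 T
  water cools: 623.3·4.18·(T − 90.66) = 2605.4(T − 90.66)
3293.4 T = 236205 − 54976 = 181229
T ≈ 55.03 °C. Since T > 0 °C, the all-ice-melts assumption holds.

T_f ≈ 55.0 °C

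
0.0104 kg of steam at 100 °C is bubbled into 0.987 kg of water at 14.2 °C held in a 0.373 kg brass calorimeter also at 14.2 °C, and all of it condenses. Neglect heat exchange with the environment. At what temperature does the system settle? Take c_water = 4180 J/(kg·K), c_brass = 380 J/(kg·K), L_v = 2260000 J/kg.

T_f ≈ 20.5 °C

Energy balance with sensible and latent terms:
steam→water at 100 °C releases m L_v = 0.0104×2260000 = 23504; condensate cools 100→T: 0.0104×4180×(T − 100) = 43.47(T − 100); original water: 4125.7(T − 14.2); cup: 141.74(T − 14.2)
4310.9 T = 23504 + 4347.2 + 60597 = 88448
T ≈ 20.52 °C — below 100 °C, confirming all the steam condensed.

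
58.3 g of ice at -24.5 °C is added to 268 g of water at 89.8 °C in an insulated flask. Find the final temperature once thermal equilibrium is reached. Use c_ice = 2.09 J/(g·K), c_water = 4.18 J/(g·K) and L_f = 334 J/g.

T_f ≈ 57.3 °C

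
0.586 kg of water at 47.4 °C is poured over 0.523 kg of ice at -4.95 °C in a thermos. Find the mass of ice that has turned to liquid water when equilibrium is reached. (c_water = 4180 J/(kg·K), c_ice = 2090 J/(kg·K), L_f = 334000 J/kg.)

m_melted ≈ 0.331 kg

Cooling the water to 0 °C releases 0.586×4180×47.4 = 116105 J.
Of that, 0.523×2090×4.95 = 5410.7 J goes to bring the ice to 0 °C, leaving 110695 J.
Melting all 0.523 kg of ice would need 0.523×334000 = 174682 J.
That's not enough to melt it all — equilibrium is at 0 °C with ice remaining.
m_melted×334000 = 110695  ⇒  m_melted ≈ 0.3314 kg.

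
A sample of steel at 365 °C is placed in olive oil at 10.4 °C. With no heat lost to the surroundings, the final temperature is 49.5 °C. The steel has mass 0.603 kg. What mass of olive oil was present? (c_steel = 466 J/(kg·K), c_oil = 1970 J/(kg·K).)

m ≈ 1.15 kg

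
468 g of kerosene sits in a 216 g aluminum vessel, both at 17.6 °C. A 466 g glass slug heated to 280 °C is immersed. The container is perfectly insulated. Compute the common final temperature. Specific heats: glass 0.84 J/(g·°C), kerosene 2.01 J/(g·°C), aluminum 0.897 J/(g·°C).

T_f ≈ 84.9 °C

Taking heat into each body as positive, Σ m c ΔT = 0:
466·0.84·(T − 280) + 468·2.01·(T − 17.6) + 216·0.897·(T − 17.6) = 0
391.44(T − 280) + 940.68(T − 17.6) + 193.75(T − 17.6) = 0
1525.9 T = 129569
T = 129569/1525.9 ≈ 84.91 °C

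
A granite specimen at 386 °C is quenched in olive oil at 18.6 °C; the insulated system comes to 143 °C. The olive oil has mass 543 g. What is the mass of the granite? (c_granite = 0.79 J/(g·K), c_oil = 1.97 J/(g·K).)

m ≈ 693 g

Heat lost by the granite = heat gained by the oil:
m·0.79·(386 − 143) = 543·1.97·(143 − 18.6)
191.97 m = 133072  ⇒  m ≈ 693.2 g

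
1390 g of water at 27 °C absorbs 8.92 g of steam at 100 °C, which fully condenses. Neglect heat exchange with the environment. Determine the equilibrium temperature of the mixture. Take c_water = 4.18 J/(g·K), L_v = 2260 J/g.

Conservation of energy gives ΣQ = 0:
steam→water at 100 °C releases m L_v = 8.92×2260 = 20159; condensed water 100 °C→T: 37.29(T − 100); original water: 5810.2(T − 27)
5847.5 T = 20159 + 3728.6 + 156875 = 180763
T ≈ 30.91 °C, under the boiling point, so the assumption holds.

T_f ≈ 30.9 °C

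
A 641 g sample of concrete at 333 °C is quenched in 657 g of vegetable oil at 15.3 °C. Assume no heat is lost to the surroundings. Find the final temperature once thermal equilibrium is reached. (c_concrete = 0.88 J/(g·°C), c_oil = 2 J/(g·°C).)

Setting the total heat transfer to zero:
641×0.88×(T − 333) + 657×2×(T − 15.3) = 0
(564.08 + 1314) T = 564.08×333 + 1314×15.3
T = 207943/1878.1 ≈ 110.72 °C

T_f ≈ 110.7 °C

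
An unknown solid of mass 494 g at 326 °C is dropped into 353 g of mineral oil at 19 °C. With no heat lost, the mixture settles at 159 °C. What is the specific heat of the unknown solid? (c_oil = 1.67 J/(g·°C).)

Net heat exchanged in the isolated system is zero:
494·c·(159 − 326) + 353·1.67·(159 − 19) = 0
-82498 c = -82531
c = -82531/-82498 ≈ 1 J/(g·°C)

c ≈ 1 J/(g·°C)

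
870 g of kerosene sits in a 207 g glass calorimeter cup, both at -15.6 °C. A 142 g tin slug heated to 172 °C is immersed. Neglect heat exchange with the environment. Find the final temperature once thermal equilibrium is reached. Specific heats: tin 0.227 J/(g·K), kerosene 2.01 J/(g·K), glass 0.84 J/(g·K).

T_f ≈ -12.5 °C

T_f is the heat-capacity-weighted average of the initial temperatures:
T_f = (32.23*172 + 1748.7*(-15.6) + 173.88*(-15.6)) / (32.23 + 1748.7 + 173.88)
    = -24448 / 1954.8 ≈ -12.51 °C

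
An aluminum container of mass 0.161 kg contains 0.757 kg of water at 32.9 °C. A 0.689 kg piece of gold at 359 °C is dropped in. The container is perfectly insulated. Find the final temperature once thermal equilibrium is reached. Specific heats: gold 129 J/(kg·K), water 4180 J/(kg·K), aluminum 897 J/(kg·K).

Conservation of energy gives ΣQ = 0:
0.689·129·(T − 359) + 0.757·4180·(T − 32.9) + 0.161·897·(T − 32.9) = 0
88.88(T − 359) + 3164.3(T − 32.9) + 144.42(T − 32.9) = 0
3397.6 T = 140764
T = 140764/3397.6 ≈ 41.43 °C

T_f ≈ 41.4 °C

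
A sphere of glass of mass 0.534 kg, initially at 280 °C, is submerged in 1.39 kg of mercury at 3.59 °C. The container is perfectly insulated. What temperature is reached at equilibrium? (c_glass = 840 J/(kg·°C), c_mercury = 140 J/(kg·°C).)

Energy conservation, ΣQ = 0:
0.534×840×(T − 280) + 1.39×140×(T − 3.59) = 0
448.56(T − 280) + 194.6(T − 3.59) = 0
(448.56 + 194.6) T = 448.56×280 + 194.6×3.59
T ≈ 196.37 °C

T_f ≈ 196.4 °C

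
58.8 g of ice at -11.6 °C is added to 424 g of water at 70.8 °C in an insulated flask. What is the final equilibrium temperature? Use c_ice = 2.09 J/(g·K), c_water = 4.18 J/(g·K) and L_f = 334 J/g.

T_f ≈ 51.7 °C

Sum of m c ΔT and latent-heat terms is zero:
warm ice to 0 °C: 58.8×2.09×(0 − (-11.6)) = 1425.5
  melt ice: 58.8×334 = 19639
  warm the meltwater: 245.78 T
  water cools: 424×4.18×(T − 70.8) = 1772.3(T − 70.8)
2018.1 T = 125480 − 21065 = 104416
T ≈ 51.74 °C (positive, so assuming full melt was valid).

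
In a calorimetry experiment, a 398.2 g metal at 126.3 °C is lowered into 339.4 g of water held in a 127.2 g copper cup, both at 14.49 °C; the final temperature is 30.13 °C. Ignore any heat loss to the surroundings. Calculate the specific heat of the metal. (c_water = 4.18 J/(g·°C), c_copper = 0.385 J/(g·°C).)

c ≈ 0.599 J/(g·°C)

Conservation of energy gives ΣQ = 0:
398.2×c×(30.13 − 126.3) + 339.4×4.18×(30.13 − 14.49) + 127.2×0.385×(30.13 − 14.49) = 0
-38295 c = -22954
c = -22954/-38295 ≈ 0.5994 J/(g·°C)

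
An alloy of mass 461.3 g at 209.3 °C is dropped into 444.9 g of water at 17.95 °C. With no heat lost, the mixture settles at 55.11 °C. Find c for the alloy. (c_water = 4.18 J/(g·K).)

c ≈ 0.972 J/(g·K)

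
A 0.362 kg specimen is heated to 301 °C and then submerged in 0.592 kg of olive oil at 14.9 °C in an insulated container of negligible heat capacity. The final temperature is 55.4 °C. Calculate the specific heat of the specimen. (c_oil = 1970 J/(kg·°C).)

c ≈ 531 J/(kg·°C)

Conservation of energy gives ΣQ = 0:
0.362×c×(55.4 − 301) + 0.592×1970×(55.4 − 14.9) = 0
-88.91 c = -47233
c = -47233/-88.91 ≈ 531.3 J/(kg·°C)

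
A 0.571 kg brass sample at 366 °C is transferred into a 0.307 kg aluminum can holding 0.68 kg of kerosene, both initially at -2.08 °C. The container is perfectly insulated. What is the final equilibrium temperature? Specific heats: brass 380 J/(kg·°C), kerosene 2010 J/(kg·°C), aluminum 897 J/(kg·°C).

Net heat exchanged in the isolated system is zero:
0.571×380×(T − 366) + 0.68×2010×(T − (-2.08)) + 0.307×897×(T − (-2.08)) = 0
(216.98 + 1366.8 + 275.38) T = 216.98×366 + 1366.8×(-2.08) + 275.38×(-2.08)
T = 75999/1859.2 ≈ 40.88 °C

T_f ≈ 40.9 °C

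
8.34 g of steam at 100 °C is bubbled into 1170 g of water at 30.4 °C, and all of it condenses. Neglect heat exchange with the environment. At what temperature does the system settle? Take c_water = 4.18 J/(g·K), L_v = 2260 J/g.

T_f ≈ 34.7 °C

Conservation of energy gives ΣQ = 0:
steam→water at 100 °C releases m L_v = 8.34·2260 = 18848; condensate cools 100→T: 8.34·4.18·(T − 100) = 34.86(T − 100); original water: 4890.6(T − 30.4)
4925.5 T = 18848 + 3486.1 + 148674 = 171009
T ≈ 34.72 °C (< 100 °C, so full condensation is consistent).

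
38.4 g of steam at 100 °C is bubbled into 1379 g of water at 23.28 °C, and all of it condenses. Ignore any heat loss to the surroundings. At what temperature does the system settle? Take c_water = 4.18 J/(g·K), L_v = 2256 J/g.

Net heat exchanged in the isolated system is zero:
steam→water at 100 °C releases m L_v = 38.4·2256 = 86630
  condensed water 100 °C→T: 160.51(T − 100)
  water warms: 1379·4.18·(T − 23.28) = 5764.2(T − 23.28)
5924.7 T = 86630 + 16051 + 134191 = 236873
T ≈ 39.98 °C — below 100 °C, confirming all the steam condensed.

T_f ≈ 40.0 °C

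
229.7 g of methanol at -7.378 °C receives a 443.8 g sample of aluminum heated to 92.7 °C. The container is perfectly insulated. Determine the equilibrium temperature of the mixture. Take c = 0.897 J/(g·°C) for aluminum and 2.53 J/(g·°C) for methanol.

T_f ≈ 33.3 °C

Setting the total heat transfer to zero:
443.8×0.897×(T − 92.7) + 229.7×2.53×(T − (-7.378)) = 0
979.23 T = 32615
T ≈ 33.31 °C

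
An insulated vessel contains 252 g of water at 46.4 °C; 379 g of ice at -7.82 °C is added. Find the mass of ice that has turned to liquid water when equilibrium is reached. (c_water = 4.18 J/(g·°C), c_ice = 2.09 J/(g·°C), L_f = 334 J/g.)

m_melted ≈ 128 g

Cooling the water to 0 °C releases 252×4.18×46.4 = 48876 J.
Warming the ice to 0 °C takes 379×2.09×7.82 = 6194.3 J, leaving 42682 J for melting.
Melting all 379 g of ice would need 379×334 = 126586 J.
That's not enough to melt it all — equilibrium is at 0 °C with ice remaining.
m_melt = 42682 / L_f = 127.8 g.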